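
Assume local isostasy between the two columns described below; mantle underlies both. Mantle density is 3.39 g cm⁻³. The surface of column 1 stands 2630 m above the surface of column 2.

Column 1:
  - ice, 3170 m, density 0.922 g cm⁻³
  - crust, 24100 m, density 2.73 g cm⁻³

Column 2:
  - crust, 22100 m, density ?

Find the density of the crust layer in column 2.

2.72 g cm⁻³

Take the compensation level at the base of the deeper column (depth z_c below the surface of column 1) and equate Σ ρ_i t_i down to z_c; mantle fills any gap and the z_c terms cancel.
Column 1: 3170×0.922 + 24100×2.73 + (z_c − 27270)×3.39
Column 2: 2630×0 + 22100×ρ + (z_c − 2630 − 22100)×3.39
The z_c×3.39 term appears on both sides and cancels. Collect the known terms of each column as K = Σ(ρt)_known − 3.39 × (depth of known layers): K_1 = 68715.74 − 3.39×27270 = −23729.56; K_2 = 0 − 3.39×(2630 + 22100) = −83834.7.
Balance: K_1 = K_2 + 22100×ρ, so ρ = (K_1 − K_2)/22100 = 60105.1/22100 = 2.72 g cm⁻³.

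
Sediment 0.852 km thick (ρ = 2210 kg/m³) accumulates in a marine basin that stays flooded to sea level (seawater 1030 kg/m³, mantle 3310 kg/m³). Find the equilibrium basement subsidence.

Submarine loading: the sediment displaces seawater, and the subsidence is in turn flooded, so s (ρ_m − ρ_w) = t (ρ_sed − ρ_w).
s = 0.852 km × (2210 − 1030) / (3310 − 1030) = 0.441 km.

0.441 km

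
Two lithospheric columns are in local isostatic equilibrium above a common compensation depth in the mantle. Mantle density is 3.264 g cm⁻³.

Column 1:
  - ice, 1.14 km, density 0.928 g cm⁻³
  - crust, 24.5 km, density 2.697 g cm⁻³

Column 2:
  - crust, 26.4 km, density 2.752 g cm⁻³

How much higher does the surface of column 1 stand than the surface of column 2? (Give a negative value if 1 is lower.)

For any compensation level in the mantle, the mantle terms cancel and isostasy reduces to e = (Σt_1 − Σt_2) − (Σ(ρt)_1 − Σ(ρt)_2) / ρ_m.
Σt_1 = 25.64 km; Σt_2 = 26.4 km; Σ(ρt)_1 = 67.13442; Σ(ρt)_2 = 72.6528 (in km·g cm⁻³).
e = (25.64 − 26.4) − (67.13442 − 72.6528) / 3.264 = 0.931 km.

0.931 km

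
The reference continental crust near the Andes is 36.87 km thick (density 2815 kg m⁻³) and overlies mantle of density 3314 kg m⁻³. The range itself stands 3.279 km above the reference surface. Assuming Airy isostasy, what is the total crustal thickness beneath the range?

58.6 km

Root depth r = h ρ_c / (ρ_m − ρ_c) = 3.279 km × 2815 / 499 = 18.5 km.
Total thickness = T + h + r = 36.87 km + 3.279 km + 18.5 km = 58.6 km.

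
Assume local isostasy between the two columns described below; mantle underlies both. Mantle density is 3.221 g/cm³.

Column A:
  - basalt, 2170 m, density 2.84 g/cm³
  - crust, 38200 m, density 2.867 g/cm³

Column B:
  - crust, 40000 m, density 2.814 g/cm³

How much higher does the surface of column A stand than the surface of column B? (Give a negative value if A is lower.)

−599 m

For any compensation level in the mantle, the mantle terms cancel and isostasy reduces to e = (Σt_A − Σt_B) − (Σ(ρt)_A − Σ(ρt)_B) / ρ_m.
Σt_A = 40370 m; Σt_B = 40000 m; Σ(ρt)_A = 115682.2; Σ(ρt)_B = 112560 (in m·g/cm³).
e = (40370 − 40000) − (115682.2 − 112560) / 3.221 = −599 m.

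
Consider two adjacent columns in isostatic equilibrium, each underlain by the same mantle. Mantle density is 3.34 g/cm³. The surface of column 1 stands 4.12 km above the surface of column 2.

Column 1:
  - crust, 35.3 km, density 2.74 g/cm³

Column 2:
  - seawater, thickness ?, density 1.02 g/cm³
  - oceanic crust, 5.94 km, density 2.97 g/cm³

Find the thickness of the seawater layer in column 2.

2.25 km

Take the compensation level at the base of the deeper column (depth z_c below the surface of column 1) and equate Σ ρ_i t_i down to z_c; mantle fills any gap and the z_c terms cancel.
Column 1: 35.3×2.74 + (z_c − 35.3)×3.34
Column 2: 4.12×0 + x×1.02 + 5.94×2.97 + (z_c − 4.12 − 5.94 − x)×3.34
The z_c×3.34 term appears on both sides and cancels. Collect the known terms of each column as K = Σ(ρt)_known − 3.34 × (depth of known layers): K_1 = 96.722 − 3.34×35.3 = −21.18; K_2 = 17.6418 − 3.34×(4.12 + 5.94) = −15.9586.
Balance: K_1 = K_2 − x×(3.34 − 1.02), so x = (K_2 − K_1)/(3.34 − 1.02) = 5.2214/2.32 = 2.25 km.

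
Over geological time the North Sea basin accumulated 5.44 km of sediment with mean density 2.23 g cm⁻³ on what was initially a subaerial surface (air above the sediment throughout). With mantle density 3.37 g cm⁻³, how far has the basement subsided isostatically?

Subaerial load: s = t ρ_sed / ρ_m = 5.44 km × 2.23/3.37 = 3.6 km.

3.6 km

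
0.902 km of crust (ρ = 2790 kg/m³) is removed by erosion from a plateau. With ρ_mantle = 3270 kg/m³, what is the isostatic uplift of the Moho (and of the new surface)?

0.77 km

Unloading: uplift u = e ρ_c/ρ_m = 0.902 km × 2790/3270 = 0.77 km.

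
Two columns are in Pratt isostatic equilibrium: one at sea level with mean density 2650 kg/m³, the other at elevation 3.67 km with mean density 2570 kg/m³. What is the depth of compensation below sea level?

ρ_ref D = ρ (D + h) → D (ρ_ref − ρ) = ρ h.
D = ρ h/(ρ_ref − ρ) = 2570 × 3.67 km/(2650 − 2570) = 118 km.

118 km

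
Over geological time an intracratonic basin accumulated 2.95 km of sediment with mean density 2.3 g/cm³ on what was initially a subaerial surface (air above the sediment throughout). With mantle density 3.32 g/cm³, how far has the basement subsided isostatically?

2.04 km

Subaerial load: s = t ρ_sed / ρ_m = 2.95 km × 2.3/3.32 = 2.04 km.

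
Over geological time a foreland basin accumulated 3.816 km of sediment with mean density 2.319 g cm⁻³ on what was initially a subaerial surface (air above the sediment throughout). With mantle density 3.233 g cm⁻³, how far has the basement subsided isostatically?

2.74 km

Subaerial load: s = t ρ_sed / ρ_m = 3.816 km × 2.319/3.233 = 2.74 km.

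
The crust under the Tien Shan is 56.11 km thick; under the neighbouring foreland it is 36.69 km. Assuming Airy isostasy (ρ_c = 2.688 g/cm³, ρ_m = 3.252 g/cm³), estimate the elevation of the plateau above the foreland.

3.37 km

Excess crust Δ = 56.11 km − 36.69 km = 19.42 km, split between elevation h and root r with h + r = Δ.
Airy balance ρ_c h = (ρ_m − ρ_c) r gives r = h ρ_c/(ρ_m − ρ_c), so h (1 + ρ_c/(ρ_m − ρ_c)) = Δ, i.e. h = Δ (ρ_m − ρ_c)/ρ_m.
h = 19.42 km × 0.564/3.252 = 3.37 km.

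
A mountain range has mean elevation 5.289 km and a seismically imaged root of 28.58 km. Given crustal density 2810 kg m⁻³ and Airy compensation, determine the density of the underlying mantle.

Airy balance: ρ_c h = (ρ_m − ρ_c) r → ρ_m = ρ_c (1 + h/r).
ρ_m = 2810 × (1 + 5.289 km/28.58 km) = 3330 kg m⁻³.

3330 kg m⁻³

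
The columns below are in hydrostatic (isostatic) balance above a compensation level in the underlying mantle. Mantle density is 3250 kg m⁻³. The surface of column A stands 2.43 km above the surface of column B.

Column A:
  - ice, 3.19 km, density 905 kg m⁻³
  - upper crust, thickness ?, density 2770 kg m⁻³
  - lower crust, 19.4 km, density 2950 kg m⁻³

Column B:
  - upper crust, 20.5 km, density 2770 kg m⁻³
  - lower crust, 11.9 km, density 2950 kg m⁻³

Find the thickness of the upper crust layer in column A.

Take the compensation level at the base of the deeper column (depth z_c below the surface of column A) and equate Σ ρ_i t_i down to z_c; mantle fills any gap and the z_c terms cancel.
Column A: 3.19×905 + x×2770 + 19.4×2950 + (z_c − 22.59 − x)×3250
Column B: 2.43×0 + 20.5×2770 + 11.9×2950 + (z_c − 2.43 − 32.4)×3250
The z_c×3250 term appears on both sides and cancels. Collect the known terms of each column as K = Σ(ρt)_known − 3250 × (depth of known layers): K_A = 60116.95 − 3250×22.59 = −13300.55; K_B = 91890 − 3250×(2.43 + 32.4) = −21307.5.
Balance: K_A − x×(3250 − 2770) = K_B, so x = (K_A − K_B)/(3250 − 2770) = 8006.95/480 = 16.7 km.

16.7 km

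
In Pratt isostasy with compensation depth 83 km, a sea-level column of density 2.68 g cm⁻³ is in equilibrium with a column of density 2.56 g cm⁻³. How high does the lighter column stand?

3.89 km

ρ_ref D = ρ (D + h) → h = D (ρ_ref − ρ)/ρ.
h = 83 km × (2.68 − 2.56)/2.56 = 3.89 km.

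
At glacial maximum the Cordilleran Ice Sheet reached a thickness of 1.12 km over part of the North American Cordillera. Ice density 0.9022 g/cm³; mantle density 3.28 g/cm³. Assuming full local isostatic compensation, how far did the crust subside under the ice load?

By Archimedes' principle applied to the lithosphere: the ice load ρ_ice t is balanced by mantle displaced below, ρ_m s.
s = t ρ_ice / ρ_m = 1.12 km × 0.9022/3.28 = 0.308 km.

0.308 km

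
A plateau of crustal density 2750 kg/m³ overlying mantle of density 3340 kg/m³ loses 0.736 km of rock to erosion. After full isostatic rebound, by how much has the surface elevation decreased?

Rebound u = e ρ_c/ρ_m = 0.736 km × 2750/3340 = 0.606 km.
Net surface drop = e − u = 0.736 km − 0.606 km = e (ρ_m − ρ_c)/ρ_m = 0.13 km.

0.13 km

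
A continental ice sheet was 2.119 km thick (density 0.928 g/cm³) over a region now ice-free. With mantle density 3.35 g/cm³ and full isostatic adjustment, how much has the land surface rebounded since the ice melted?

Removing the load lets mantle flow back in; uplift u satisfies ρ_ice t = ρ_m u.
u = t ρ_ice/ρ_m = 2.119 km × 0.928/3.35 = 0.587 km.

0.587 km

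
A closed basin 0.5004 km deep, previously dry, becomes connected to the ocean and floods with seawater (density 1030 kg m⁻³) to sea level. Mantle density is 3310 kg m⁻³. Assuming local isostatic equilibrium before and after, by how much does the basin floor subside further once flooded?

0.226 km

After flooding the water column is d + s deep. Its weight must equal the weight of mantle displaced by the extra subsidence s: (d + s) ρ_w = s ρ_m.
s = d ρ_w / (ρ_m − ρ_w) = 0.5004 km × 1030/(3310 − 1030) = 0.226 km.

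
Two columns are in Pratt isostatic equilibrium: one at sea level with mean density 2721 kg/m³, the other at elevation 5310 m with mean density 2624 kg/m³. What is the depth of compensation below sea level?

144000 m

ρ_ref D = ρ (D + h) → D (ρ_ref − ρ) = ρ h.
D = ρ h/(ρ_ref − ρ) = 2624 × 5310 m/(2721 − 2624) = 144000 m.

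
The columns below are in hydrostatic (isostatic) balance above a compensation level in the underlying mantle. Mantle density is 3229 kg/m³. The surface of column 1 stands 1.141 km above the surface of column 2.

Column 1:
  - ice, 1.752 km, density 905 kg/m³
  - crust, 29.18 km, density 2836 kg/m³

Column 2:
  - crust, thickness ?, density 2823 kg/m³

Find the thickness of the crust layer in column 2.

Take the compensation level at the base of the deeper column (depth z_c below the surface of column 1) and equate Σ ρ_i t_i down to z_c; mantle fills any gap and the z_c terms cancel.
Column 1: 1.752×905 + 29.18×2836 + (z_c − 30.932)×3229
Column 2: 1.141×0 + x×2823 + (z_c − 1.141 − 0 − x)×3229
The z_c×3229 term appears on both sides and cancels. Collect the known terms of each column as K = Σ(ρt)_known − 3229 × (depth of known layers): K_1 = 84340.04 − 3229×30.932 = −15539.388; K_2 = 0 − 3229×(1.141 + 0) = −3684.289.
Balance: K_1 = K_2 − x×(3229 − 2823), so x = (K_2 − K_1)/(3229 − 2823) = 11855.1/406 = 29.2 km.

29.2 km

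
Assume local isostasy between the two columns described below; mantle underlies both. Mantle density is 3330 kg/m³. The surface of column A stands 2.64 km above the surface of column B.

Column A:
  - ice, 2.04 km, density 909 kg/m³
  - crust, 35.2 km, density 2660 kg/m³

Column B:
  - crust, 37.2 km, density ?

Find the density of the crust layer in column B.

Take the compensation level at the base of the deeper column (depth z_c below the surface of column A) and equate Σ ρ_i t_i down to z_c; mantle fills any gap and the z_c terms cancel.
Column A: 2.04×909 + 35.2×2660 + (z_c − 37.24)×3330
Column B: 2.64×0 + 37.2×ρ + (z_c − 2.64 − 37.2)×3330
The z_c×3330 term appears on both sides and cancels. Collect the known terms of each column as K = Σ(ρt)_known − 3330 × (depth of known layers): K_A = 95486.36 − 3330×37.24 = −28522.84; K_B = 0 − 3330×(2.64 + 37.2) = −132667.2.
Balance: K_A = K_B + 37.2×ρ, so ρ = (K_A − K_B)/37.2 = 104144/37.2 = 2800 kg/m³.

2800 kg/m³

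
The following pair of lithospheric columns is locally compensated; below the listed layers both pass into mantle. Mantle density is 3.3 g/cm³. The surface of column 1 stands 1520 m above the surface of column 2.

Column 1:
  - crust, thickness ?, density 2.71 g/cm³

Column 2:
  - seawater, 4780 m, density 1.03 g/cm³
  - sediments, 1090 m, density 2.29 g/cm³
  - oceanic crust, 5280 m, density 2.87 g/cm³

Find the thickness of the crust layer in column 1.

Take the compensation level at the base of the deeper column (depth z_c below the surface of column 1) and equate Σ ρ_i t_i down to z_c; mantle fills any gap and the z_c terms cancel.
Column 1: x×2.71 + (z_c − 0 − x)×3.3
Column 2: 1520×0 + 4780×1.03 + 1090×2.29 + 5280×2.87 + (z_c − 1520 − 11150)×3.3
The z_c×3.3 term appears on both sides and cancels. Collect the known terms of each column as K = Σ(ρt)_known − 3.3 × (depth of known layers): K_1 = 0 − 3.3×0 = 0; K_2 = 22573.1 − 3.3×(1520 + 11150) = −19237.9.
Balance: K_1 − x×(3.3 − 2.71) = K_2, so x = (K_1 − K_2)/(3.3 − 2.71) = 19237.9/0.59 = 32600 m.

32600 m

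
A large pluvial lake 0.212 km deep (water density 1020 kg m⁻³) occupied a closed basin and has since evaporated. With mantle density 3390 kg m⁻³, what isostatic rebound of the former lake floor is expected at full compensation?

u = d ρ_w/ρ_m = 0.212 km × 1020/3390 = 0.0638 km.

0.0638 km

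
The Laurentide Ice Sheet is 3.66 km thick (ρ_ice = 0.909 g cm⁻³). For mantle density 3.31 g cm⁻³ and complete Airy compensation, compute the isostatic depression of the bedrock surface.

1.01 km

In Airy isostatic equilibrium: the ice load ρ_ice t is balanced by mantle displaced below, ρ_m s.
s = t ρ_ice / ρ_m = 3.66 km × 0.909/3.31 = 1.01 km.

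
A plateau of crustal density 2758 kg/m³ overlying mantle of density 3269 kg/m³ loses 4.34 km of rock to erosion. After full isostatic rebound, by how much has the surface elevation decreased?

Rebound u = e ρ_c/ρ_m = 4.34 km × 2758/3269 = 3.662 km.
Net surface drop = e − u = 4.34 km − 3.662 km = e (ρ_m − ρ_c)/ρ_m = 0.678 km.

0.678 km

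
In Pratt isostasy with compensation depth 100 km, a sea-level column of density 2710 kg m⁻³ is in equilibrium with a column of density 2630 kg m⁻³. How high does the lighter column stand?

ρ_ref D = ρ (D + h) → h = D (ρ_ref − ρ)/ρ.
h = 100 km × (2710 − 2630)/2630 = 3.04 km.

3.04 km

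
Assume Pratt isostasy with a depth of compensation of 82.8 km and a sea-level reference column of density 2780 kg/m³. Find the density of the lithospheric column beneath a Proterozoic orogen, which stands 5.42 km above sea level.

2610 kg/m³

Pratt balance: ρ_ref D = ρ (D + h).
ρ = ρ_ref D/(D + h) = 2780 × 82.8 km/(82.8 km + 5.42 km) = 2610 kg/m³.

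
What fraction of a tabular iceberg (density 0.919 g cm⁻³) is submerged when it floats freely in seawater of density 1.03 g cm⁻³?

Submerged fraction = ρ_obj/ρ_fluid = 0.919/1.03 = 0.892.

0.892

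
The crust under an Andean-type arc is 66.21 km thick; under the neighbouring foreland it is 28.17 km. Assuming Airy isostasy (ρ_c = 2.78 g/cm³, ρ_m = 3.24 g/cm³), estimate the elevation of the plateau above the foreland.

Excess crust Δ = 66.21 km − 28.17 km = 38.04 km, split between elevation h and root r with h + r = Δ.
Airy balance ρ_c h = (ρ_m − ρ_c) r gives r = h ρ_c/(ρ_m − ρ_c), so h (1 + ρ_c/(ρ_m − ρ_c)) = Δ, i.e. h = Δ (ρ_m − ρ_c)/ρ_m.
h = 38.04 km × 0.46/3.24 = 5.4 km.

5.4 km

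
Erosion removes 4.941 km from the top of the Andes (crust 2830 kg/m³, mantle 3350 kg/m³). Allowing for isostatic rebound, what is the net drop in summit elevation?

Rebound u = e ρ_c/ρ_m = 4.941 km × 2830/3350 = 4.174 km.
Net surface drop = e − u = 4.941 km − 4.174 km = e (ρ_m − ρ_c)/ρ_m = 0.767 km.

0.767 km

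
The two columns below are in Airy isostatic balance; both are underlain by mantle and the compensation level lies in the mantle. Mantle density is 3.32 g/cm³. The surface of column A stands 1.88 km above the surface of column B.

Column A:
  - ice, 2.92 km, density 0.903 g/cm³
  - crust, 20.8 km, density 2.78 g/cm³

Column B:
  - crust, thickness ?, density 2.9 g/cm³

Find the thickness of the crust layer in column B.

28.7 km

Take the compensation level at the base of the deeper column (depth z_c below the surface of column A) and equate Σ ρ_i t_i down to z_c; mantle fills any gap and the z_c terms cancel.
Column A: 2.92×0.903 + 20.8×2.78 + (z_c − 23.72)×3.32
Column B: 1.88×0 + x×2.9 + (z_c − 1.88 − 0 − x)×3.32
The z_c×3.32 term appears on both sides and cancels. Collect the known terms of each column as K = Σ(ρt)_known − 3.32 × (depth of known layers): K_A = 60.46076 − 3.32×23.72 = −18.28964; K_B = 0 − 3.32×(1.88 + 0) = −6.2416.
Balance: K_A = K_B − x×(3.32 − 2.9), so x = (K_B − K_A)/(3.32 − 2.9) = 12.048/0.42 = 28.7 km.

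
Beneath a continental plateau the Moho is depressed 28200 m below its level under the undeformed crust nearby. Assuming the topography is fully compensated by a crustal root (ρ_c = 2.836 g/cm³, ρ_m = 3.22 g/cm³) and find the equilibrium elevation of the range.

3820 m

Equating mass per unit area of the two columns: ρ_c h = (ρ_m − ρ_c) r.
h = r (ρ_m − ρ_c) / ρ_c = 28200 m × (3.22 − 2.836) / 2.836 = 3820 m.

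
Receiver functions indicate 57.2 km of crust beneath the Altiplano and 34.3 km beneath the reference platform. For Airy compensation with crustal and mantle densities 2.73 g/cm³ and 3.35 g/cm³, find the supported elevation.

Excess crust Δ = 57.2 km − 34.3 km = 22.9 km, split between elevation h and root r with h + r = Δ.
Airy balance ρ_c h = (ρ_m − ρ_c) r gives r = h ρ_c/(ρ_m − ρ_c), so h (1 + ρ_c/(ρ_m − ρ_c)) = Δ, i.e. h = Δ (ρ_m − ρ_c)/ρ_m.
h = 22.9 km × 0.62/3.35 = 4.24 km.

4.24 km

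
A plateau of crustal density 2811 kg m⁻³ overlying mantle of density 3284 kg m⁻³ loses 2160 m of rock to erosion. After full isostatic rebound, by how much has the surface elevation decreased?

311 m

Rebound u = e ρ_c/ρ_m = 2160 m × 2811/3284 = 1849 m.
Net surface drop = e − u = 2160 m − 1849 m = e (ρ_m − ρ_c)/ρ_m = 311 m.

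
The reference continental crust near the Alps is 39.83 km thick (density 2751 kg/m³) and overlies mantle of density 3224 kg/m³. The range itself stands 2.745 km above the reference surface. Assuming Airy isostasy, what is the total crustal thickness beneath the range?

Root depth r = h ρ_c / (ρ_m − ρ_c) = 2.745 km × 2751 / 473 = 15.97 km.
Total thickness = T + h + r = 39.83 km + 2.745 km + 15.97 km = 58.5 km.

58.5 km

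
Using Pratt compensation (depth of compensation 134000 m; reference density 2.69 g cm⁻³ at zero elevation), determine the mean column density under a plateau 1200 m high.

Pratt balance: ρ_ref D = ρ (D + h).
ρ = ρ_ref D/(D + h) = 2.69 × 134000 m/(134000 m + 1200 m) = 2.67 g cm⁻³.

2.67 g cm⁻³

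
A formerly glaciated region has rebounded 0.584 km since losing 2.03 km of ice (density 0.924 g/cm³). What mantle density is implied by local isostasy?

ρ_m = ρ_ice t / u = 0.924 × 2.03 km/0.584 km = 3.21 g/cm³.

3.21 g/cm³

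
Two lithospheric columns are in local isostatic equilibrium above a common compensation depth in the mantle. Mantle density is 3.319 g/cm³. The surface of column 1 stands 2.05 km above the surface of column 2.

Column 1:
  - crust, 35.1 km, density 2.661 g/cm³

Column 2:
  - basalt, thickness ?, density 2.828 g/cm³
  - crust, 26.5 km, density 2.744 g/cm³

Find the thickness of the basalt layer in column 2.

2.15 km

Take the compensation level at the base of the deeper column (depth z_c below the surface of column 1) and equate Σ ρ_i t_i down to z_c; mantle fills any gap and the z_c terms cancel.
Column 1: 35.1×2.661 + (z_c − 35.1)×3.319
Column 2: 2.05×0 + x×2.828 + 26.5×2.744 + (z_c − 2.05 − 26.5 − x)×3.319
The z_c×3.319 term appears on both sides and cancels. Collect the known terms of each column as K = Σ(ρt)_known − 3.319 × (depth of known layers): K_1 = 93.4011 − 3.319×35.1 = −23.0958; K_2 = 72.716 − 3.319×(2.05 + 26.5) = −22.04145.
Balance: K_1 = K_2 − x×(3.319 − 2.828), so x = (K_2 − K_1)/(3.319 − 2.828) = 1.05435/0.491 = 2.15 km.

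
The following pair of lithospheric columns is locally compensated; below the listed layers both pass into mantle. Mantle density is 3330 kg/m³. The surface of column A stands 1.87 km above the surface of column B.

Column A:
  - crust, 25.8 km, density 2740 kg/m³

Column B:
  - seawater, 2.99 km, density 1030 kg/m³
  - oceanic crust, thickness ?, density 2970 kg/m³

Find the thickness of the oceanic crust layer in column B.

5.88 km

Take the compensation level at the base of the deeper column (depth z_c below the surface of column A) and equate Σ ρ_i t_i down to z_c; mantle fills any gap and the z_c terms cancel.
Column A: 25.8×2740 + (z_c − 25.8)×3330
Column B: 1.87×0 + 2.99×1030 + x×2970 + (z_c − 1.87 − 2.99 − x)×3330
The z_c×3330 term appears on both sides and cancels. Collect the known terms of each column as K = Σ(ρt)_known − 3330 × (depth of known layers): K_A = 70692 − 3330×25.8 = −15222; K_B = 3079.7 − 3330×(1.87 + 2.99) = −13104.1.
Balance: K_A = K_B − x×(3330 − 2970), so x = (K_B − K_A)/(3330 − 2970) = 2117.9/360 = 5.88 km.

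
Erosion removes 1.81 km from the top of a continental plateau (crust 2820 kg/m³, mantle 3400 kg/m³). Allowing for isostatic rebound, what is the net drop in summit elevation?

0.309 km

Rebound u = e ρ_c/ρ_m = 1.81 km × 2820/3400 = 1.501 km.
Net surface drop = e − u = 1.81 km − 1.501 km = e (ρ_m − ρ_c)/ρ_m = 0.309 km.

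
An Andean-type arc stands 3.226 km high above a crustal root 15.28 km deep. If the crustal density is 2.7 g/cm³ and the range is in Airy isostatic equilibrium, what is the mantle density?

Airy balance: ρ_c h = (ρ_m − ρ_c) r → ρ_m = ρ_c (1 + h/r).
ρ_m = 2.7 × (1 + 3.226 km/15.28 km) = 3.27 g/cm³.

3.27 g/cm³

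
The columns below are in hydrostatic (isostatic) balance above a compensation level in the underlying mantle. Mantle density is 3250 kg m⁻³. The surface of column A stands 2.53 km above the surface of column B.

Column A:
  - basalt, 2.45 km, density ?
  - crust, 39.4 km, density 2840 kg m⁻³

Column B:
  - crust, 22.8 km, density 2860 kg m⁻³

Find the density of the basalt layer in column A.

2860 kg m⁻³

Take the compensation level at the base of the deeper column (depth z_c below the surface of column A) and equate Σ ρ_i t_i down to z_c; mantle fills any gap and the z_c terms cancel.
Column A: 2.45×ρ + 39.4×2840 + (z_c − 41.85)×3250
Column B: 2.53×0 + 22.8×2860 + (z_c − 2.53 − 22.8)×3250
The z_c×3250 term appears on both sides and cancels. Collect the known terms of each column as K = Σ(ρt)_known − 3250 × (depth of known layers): K_A = 111896 − 3250×41.85 = −24116.5; K_B = 65208 − 3250×(2.53 + 22.8) = −17114.5.
Balance: K_A + 2.45×ρ = K_B, so ρ = (K_B − K_A)/2.45 = 7002/2.45 = 2860 kg m⁻³.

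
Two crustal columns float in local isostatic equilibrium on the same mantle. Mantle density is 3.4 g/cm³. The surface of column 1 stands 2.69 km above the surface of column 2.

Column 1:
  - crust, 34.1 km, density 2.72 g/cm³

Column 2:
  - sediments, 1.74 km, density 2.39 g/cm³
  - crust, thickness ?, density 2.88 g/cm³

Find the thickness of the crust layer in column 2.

Take the compensation level at the base of the deeper column (depth z_c below the surface of column 1) and equate Σ ρ_i t_i down to z_c; mantle fills any gap and the z_c terms cancel.
Column 1: 34.1×2.72 + (z_c − 34.1)×3.4
Column 2: 2.69×0 + 1.74×2.39 + x×2.88 + (z_c − 2.69 − 1.74 − x)×3.4
The z_c×3.4 term appears on both sides and cancels. Collect the known terms of each column as K = Σ(ρt)_known − 3.4 × (depth of known layers): K_1 = 92.752 − 3.4×34.1 = −23.188; K_2 = 4.1586 − 3.4×(2.69 + 1.74) = −10.9034.
Balance: K_1 = K_2 − x×(3.4 − 2.88), so x = (K_2 − K_1)/(3.4 − 2.88) = 12.2846/0.52 = 23.6 km.

23.6 km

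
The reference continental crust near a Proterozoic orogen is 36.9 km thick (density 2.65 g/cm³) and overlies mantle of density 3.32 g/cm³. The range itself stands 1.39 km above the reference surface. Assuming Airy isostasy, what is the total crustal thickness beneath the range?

Root depth r = h ρ_c / (ρ_m − ρ_c) = 1.39 km × 2.65 / 0.67 = 5.498 km.
Total thickness = T + h + r = 36.9 km + 1.39 km + 5.498 km = 43.8 km.

43.8 km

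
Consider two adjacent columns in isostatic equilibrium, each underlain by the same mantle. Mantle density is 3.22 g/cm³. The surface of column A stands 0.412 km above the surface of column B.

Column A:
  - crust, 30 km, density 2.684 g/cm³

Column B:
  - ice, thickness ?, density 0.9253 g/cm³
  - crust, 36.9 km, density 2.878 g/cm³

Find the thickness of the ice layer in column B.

Take the compensation level at the base of the deeper column (depth z_c below the surface of column A) and equate Σ ρ_i t_i down to z_c; mantle fills any gap and the z_c terms cancel.
Column A: 30×2.684 + (z_c − 30)×3.22
Column B: 0.412×0 + x×0.9253 + 36.9×2.878 + (z_c − 0.412 − 36.9 − x)×3.22
The z_c×3.22 term appears on both sides and cancels. Collect the known terms of each column as K = Σ(ρt)_known − 3.22 × (depth of known layers): K_A = 80.52 − 3.22×30 = −16.08; K_B = 106.1982 − 3.22×(0.412 + 36.9) = −13.94644.
Balance: K_A = K_B − x×(3.22 − 0.9253), so x = (K_B − K_A)/(3.22 − 0.9253) = 2.13356/2.2947 = 0.93 km.

0.93 km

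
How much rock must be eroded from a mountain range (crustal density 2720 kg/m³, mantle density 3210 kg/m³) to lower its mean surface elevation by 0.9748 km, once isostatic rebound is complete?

Net drop Δ = e − u = e − e ρ_c/ρ_m = e (ρ_m − ρ_c)/ρ_m.
e = Δ ρ_m/(ρ_m − ρ_c) = 0.9748 km × 3210/490 = 6.39 km.

6.39 km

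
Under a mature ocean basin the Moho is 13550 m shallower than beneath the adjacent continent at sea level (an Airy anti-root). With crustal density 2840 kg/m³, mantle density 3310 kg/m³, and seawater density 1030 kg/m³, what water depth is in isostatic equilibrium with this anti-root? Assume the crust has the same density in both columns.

Replacing a thickness d of crust by seawater at the top must be balanced by replacing crust with mantle at the base: d (ρ_c − ρ_w) = a (ρ_m − ρ_c).
d = a (ρ_m − ρ_c)/(ρ_c − ρ_w) = 13550 m × 470/1810 = 3520 m.

3520 m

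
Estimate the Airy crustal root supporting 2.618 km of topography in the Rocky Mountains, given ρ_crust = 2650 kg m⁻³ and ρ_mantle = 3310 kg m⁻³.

Isostatic balance requires: the weight of the topography is balanced by the buoyancy of the root, ρ_c h = (ρ_m − ρ_c) r.
r = h · ρ_c / (ρ_m − ρ_c) = 2.618 km × 2650 / (3310 − 2650) = 10.5 km.

10.5 km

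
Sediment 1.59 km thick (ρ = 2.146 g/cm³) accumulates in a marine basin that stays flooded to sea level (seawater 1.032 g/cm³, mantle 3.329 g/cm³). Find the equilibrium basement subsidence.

Submarine loading: the sediment displaces seawater, and the subsidence is in turn flooded, so s (ρ_m − ρ_w) = t (ρ_sed − ρ_w).
s = 1.59 km × (2.146 − 1.032) / (3.329 − 1.032) = 0.771 km.

0.771 km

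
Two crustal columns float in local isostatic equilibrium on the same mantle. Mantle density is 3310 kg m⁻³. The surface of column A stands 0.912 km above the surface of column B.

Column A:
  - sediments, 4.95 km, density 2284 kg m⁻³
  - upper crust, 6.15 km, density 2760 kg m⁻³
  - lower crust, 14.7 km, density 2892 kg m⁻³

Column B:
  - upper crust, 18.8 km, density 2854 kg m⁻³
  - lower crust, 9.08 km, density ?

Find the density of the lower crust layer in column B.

2980 kg m⁻³

Take the compensation level at the base of the deeper column (depth z_c below the surface of column A) and equate Σ ρ_i t_i down to z_c; mantle fills any gap and the z_c terms cancel.
Column A: 4.95×2284 + 6.15×2760 + 14.7×2892 + (z_c − 25.8)×3310
Column B: 0.912×0 + 18.8×2854 + 9.08×ρ + (z_c − 0.912 − 27.88)×3310
The z_c×3310 term appears on both sides and cancels. Collect the known terms of each column as K = Σ(ρt)_known − 3310 × (depth of known layers): K_A = 70792.2 − 3310×25.8 = −14605.8; K_B = 53655.2 − 3310×(0.912 + 27.88) = −41646.32.
Balance: K_A = K_B + 9.08×ρ, so ρ = (K_A − K_B)/9.08 = 27040.5/9.08 = 2980 kg m⁻³.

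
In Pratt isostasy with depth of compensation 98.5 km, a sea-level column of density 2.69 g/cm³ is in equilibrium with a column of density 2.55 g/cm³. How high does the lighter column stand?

ρ_ref D = ρ (D + h) → h = D (ρ_ref − ρ)/ρ.
h = 98.5 km × (2.69 − 2.55)/2.55 = 5.41 km.

5.41 km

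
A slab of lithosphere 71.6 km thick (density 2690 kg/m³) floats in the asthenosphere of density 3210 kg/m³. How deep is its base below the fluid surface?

Draft d = t ρ_obj/ρ_fluid = 71.6 km × 2690/3210 = 60 km.

60 km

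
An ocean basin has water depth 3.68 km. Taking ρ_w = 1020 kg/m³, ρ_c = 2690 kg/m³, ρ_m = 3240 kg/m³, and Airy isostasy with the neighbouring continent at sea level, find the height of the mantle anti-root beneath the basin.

By Archimedes' principle applied to the lithosphere: replacing crust with seawater at the top is compensated by replacing crust with mantle at the base: d (ρ_c − ρ_w) = a (ρ_m − ρ_c).
a = d (ρ_c − ρ_w)/(ρ_m − ρ_c) = 3.68 km × 1670/550 = 11.2 km.

11.2 km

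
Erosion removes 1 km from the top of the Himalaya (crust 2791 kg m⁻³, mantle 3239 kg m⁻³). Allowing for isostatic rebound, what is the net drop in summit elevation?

0.138 km

Rebound u = e ρ_c/ρ_m = 1 km × 2791/3239 = 0.8617 km.
Net surface drop = e − u = 1 km − 0.8617 km = e (ρ_m − ρ_c)/ρ_m = 0.138 km.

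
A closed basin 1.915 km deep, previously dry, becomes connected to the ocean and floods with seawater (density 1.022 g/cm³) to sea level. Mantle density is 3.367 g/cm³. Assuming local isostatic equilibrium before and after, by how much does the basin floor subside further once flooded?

0.835 km

After flooding the water column is d + s deep. Its weight must equal the weight of mantle displaced by the extra subsidence s: (d + s) ρ_w = s ρ_m.
s = d ρ_w / (ρ_m − ρ_w) = 1.915 km × 1.022/(3.367 − 1.022) = 0.835 km.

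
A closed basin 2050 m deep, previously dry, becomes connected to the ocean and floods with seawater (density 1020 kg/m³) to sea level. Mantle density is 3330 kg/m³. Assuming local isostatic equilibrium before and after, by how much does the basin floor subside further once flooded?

After flooding the water column is d + s deep. Its weight must equal the weight of mantle displaced by the extra subsidence s: (d + s) ρ_w = s ρ_m.
s = d ρ_w / (ρ_m − ρ_w) = 2050 m × 1020/(3330 − 1020) = 905 m.

905 m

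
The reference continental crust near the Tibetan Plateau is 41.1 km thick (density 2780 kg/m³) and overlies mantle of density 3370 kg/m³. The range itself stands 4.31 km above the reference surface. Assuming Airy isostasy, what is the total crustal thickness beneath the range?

65.7 km

Root depth r = h ρ_c / (ρ_m − ρ_c) = 4.31 km × 2780 / 590 = 20.31 km.
Total thickness = T + h + r = 41.1 km + 4.31 km + 20.31 km = 65.7 km.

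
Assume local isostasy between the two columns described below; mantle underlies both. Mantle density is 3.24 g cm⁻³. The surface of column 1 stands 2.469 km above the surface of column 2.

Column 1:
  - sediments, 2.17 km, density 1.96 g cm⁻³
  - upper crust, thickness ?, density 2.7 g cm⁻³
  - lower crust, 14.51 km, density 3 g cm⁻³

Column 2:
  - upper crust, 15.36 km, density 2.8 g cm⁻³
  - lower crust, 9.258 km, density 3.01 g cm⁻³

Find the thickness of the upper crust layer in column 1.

Take the compensation level at the base of the deeper column (depth z_c below the surface of column 1) and equate Σ ρ_i t_i down to z_c; mantle fills any gap and the z_c terms cancel.
Column 1: 2.17×1.96 + x×2.7 + 14.51×3 + (z_c − 16.68 − x)×3.24
Column 2: 2.469×0 + 15.36×2.8 + 9.258×3.01 + (z_c − 2.469 − 24.618)×3.24
The z_c×3.24 term appears on both sides and cancels. Collect the known terms of each column as K = Σ(ρt)_known − 3.24 × (depth of known layers): K_1 = 47.7832 − 3.24×16.68 = −6.26; K_2 = 70.87458 − 3.24×(2.469 + 24.618) = −16.8873.
Balance: K_1 − x×(3.24 − 2.7) = K_2, so x = (K_1 − K_2)/(3.24 − 2.7) = 10.6273/0.54 = 19.7 km.

19.7 km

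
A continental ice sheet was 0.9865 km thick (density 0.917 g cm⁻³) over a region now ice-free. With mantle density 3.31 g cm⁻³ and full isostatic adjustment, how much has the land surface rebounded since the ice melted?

0.273 km

Removing the load lets mantle flow back in; uplift u satisfies ρ_ice t = ρ_m u.
u = t ρ_ice/ρ_m = 0.9865 km × 0.917/3.31 = 0.273 km.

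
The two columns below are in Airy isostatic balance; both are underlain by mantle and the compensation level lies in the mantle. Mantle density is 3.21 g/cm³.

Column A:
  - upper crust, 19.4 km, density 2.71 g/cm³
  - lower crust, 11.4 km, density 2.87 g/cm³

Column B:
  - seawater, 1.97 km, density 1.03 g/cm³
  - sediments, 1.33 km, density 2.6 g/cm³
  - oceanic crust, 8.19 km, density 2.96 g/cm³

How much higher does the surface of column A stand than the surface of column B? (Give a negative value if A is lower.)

2 km

For any compensation level in the mantle, the mantle terms cancel and isostasy reduces to e = (Σt_A − Σt_B) − (Σ(ρt)_A − Σ(ρt)_B) / ρ_m.
Σt_A = 30.8 km; Σt_B = 11.49 km; Σ(ρt)_A = 85.292; Σ(ρt)_B = 29.7295 (in km·g/cm³).
e = (30.8 − 11.49) − (85.292 − 29.7295) / 3.21 = 2 km.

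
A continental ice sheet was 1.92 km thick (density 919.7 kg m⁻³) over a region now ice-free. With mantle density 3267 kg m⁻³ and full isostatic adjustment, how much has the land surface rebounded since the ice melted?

Removing the load lets mantle flow back in; uplift u satisfies ρ_ice t = ρ_m u.
u = t ρ_ice/ρ_m = 1.92 km × 919.7/3267 = 0.541 km.

0.541 km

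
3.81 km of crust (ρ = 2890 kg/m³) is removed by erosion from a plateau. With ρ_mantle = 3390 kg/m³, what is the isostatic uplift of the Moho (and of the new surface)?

Unloading: uplift u = e ρ_c/ρ_m = 3.81 km × 2890/3390 = 3.25 km.

3.25 km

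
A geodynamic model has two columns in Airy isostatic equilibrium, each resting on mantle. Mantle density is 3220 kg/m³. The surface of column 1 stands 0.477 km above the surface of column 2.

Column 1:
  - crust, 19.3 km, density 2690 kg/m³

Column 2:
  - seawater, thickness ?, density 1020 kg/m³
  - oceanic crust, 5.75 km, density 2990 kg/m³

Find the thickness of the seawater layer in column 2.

3.35 km

Take the compensation level at the base of the deeper column (depth z_c below the surface of column 1) and equate Σ ρ_i t_i down to z_c; mantle fills any gap and the z_c terms cancel.
Column 1: 19.3×2690 + (z_c − 19.3)×3220
Column 2: 0.477×0 + x×1020 + 5.75×2990 + (z_c − 0.477 − 5.75 − x)×3220
The z_c×3220 term appears on both sides and cancels. Collect the known terms of each column as K = Σ(ρt)_known − 3220 × (depth of known layers): K_1 = 51917 − 3220×19.3 = −10229; K_2 = 17192.5 − 3220×(0.477 + 5.75) = −2858.44.
Balance: K_1 = K_2 − x×(3220 − 1020), so x = (K_2 − K_1)/(3220 − 1020) = 7370.56/2200 = 3.35 km.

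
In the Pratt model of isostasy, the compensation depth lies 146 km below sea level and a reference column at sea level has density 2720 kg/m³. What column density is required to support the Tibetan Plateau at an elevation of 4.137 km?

2650 kg/m³

Pratt balance: ρ_ref D = ρ (D + h).
ρ = ρ_ref D/(D + h) = 2720 × 146 km/(146 km + 4.137 km) = 2650 kg/m³.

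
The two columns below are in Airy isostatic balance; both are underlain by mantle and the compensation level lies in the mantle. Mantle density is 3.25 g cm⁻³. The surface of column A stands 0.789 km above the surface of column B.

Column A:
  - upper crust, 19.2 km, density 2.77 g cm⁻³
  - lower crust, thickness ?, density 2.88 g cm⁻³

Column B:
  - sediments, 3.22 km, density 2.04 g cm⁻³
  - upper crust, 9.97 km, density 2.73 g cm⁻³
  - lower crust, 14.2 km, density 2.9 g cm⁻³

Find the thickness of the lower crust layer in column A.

20 km

Take the compensation level at the base of the deeper column (depth z_c below the surface of column A) and equate Σ ρ_i t_i down to z_c; mantle fills any gap and the z_c terms cancel.
Column A: 19.2×2.77 + x×2.88 + (z_c − 19.2 − x)×3.25
Column B: 0.789×0 + 3.22×2.04 + 9.97×2.73 + 14.2×2.9 + (z_c − 0.789 − 27.39)×3.25
The z_c×3.25 term appears on both sides and cancels. Collect the known terms of each column as K = Σ(ρt)_known − 3.25 × (depth of known layers): K_A = 53.184 − 3.25×19.2 = −9.216; K_B = 74.9669 − 3.25×(0.789 + 27.39) = −16.61485.
Balance: K_A − x×(3.25 − 2.88) = K_B, so x = (K_A − K_B)/(3.25 − 2.88) = 7.39885/0.37 = 20 km.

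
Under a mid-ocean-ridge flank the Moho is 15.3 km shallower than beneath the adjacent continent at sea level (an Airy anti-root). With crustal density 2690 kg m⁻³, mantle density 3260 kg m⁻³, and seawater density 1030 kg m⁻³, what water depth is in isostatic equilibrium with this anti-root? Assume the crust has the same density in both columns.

Replacing a thickness d of crust by seawater at the top must be balanced by replacing crust with mantle at the base: d (ρ_c − ρ_w) = a (ρ_m − ρ_c).
d = a (ρ_m − ρ_c)/(ρ_c − ρ_w) = 15.3 km × 570/1660 = 5.25 km.

5.25 km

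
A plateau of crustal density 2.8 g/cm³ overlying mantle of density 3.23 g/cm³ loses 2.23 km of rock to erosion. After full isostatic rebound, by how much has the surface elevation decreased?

0.297 km

Rebound u = e ρ_c/ρ_m = 2.23 km × 2.8/3.23 = 1.933 km.
Net surface drop = e − u = 2.23 km − 1.933 km = e (ρ_m − ρ_c)/ρ_m = 0.297 km.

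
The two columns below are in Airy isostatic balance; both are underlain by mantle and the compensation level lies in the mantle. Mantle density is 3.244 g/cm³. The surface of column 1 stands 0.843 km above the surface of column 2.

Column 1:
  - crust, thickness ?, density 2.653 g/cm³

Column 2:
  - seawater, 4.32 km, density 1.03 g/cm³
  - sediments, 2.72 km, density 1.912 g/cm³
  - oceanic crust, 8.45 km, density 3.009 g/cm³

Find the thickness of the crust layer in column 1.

Take the compensation level at the base of the deeper column (depth z_c below the surface of column 1) and equate Σ ρ_i t_i down to z_c; mantle fills any gap and the z_c terms cancel.
Column 1: x×2.653 + (z_c − 0 − x)×3.244
Column 2: 0.843×0 + 4.32×1.03 + 2.72×1.912 + 8.45×3.009 + (z_c − 0.843 − 15.49)×3.244
The z_c×3.244 term appears on both sides and cancels. Collect the known terms of each column as K = Σ(ρt)_known − 3.244 × (depth of known layers): K_1 = 0 − 3.244×0 = 0; K_2 = 35.07629 − 3.244×(0.843 + 15.49) = −17.907962.
Balance: K_1 − x×(3.244 − 2.653) = K_2, so x = (K_1 − K_2)/(3.244 − 2.653) = 17.908/0.591 = 30.3 km.

30.3 km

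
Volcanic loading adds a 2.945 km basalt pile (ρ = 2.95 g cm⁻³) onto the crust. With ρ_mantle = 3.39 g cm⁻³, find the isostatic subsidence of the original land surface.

2.56 km

Subaerial loading: s = t ρ_load / ρ_m.
s = 2.945 km × 2.95/3.39 = 2.56 km.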